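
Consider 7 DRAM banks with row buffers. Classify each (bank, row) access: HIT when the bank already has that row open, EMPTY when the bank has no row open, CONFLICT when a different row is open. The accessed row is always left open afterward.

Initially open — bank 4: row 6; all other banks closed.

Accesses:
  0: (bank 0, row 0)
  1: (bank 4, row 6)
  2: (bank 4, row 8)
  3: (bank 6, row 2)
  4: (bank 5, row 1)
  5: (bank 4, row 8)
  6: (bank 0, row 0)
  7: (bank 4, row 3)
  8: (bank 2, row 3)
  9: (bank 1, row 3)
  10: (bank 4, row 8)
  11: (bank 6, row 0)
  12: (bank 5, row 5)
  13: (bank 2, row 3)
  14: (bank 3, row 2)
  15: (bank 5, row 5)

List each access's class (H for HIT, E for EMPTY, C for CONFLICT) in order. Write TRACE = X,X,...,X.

0: bank 0 row 0 — prev None → EMPTY
1: bank 4 row 6 — prev 6 → HIT
2: bank 4 row 8 — prev 6 → CONFLICT
3: bank 6 row 2 — prev None → EMPTY
4: bank 5 row 1 — prev None → EMPTY
5: bank 4 row 8 — prev 8 → HIT
6: bank 0 row 0 — prev 0 → HIT
7: bank 4 row 3 — prev 8 → CONFLICT
8: bank 2 row 3 — prev None → EMPTY
9: bank 1 row 3 — prev None → EMPTY
10: bank 4 row 8 — prev 3 → CONFLICT
11: bank 6 row 0 — prev 2 → CONFLICT
12: bank 5 row 5 — prev 1 → CONFLICT
13: bank 2 row 3 — prev 3 → HIT
14: bank 3 row 2 — prev None → EMPTY
15: bank 5 row 5 — prev 5 → HIT

TRACE = E,H,C,E,E,H,H,C,E,E,C,C,C,H,E,H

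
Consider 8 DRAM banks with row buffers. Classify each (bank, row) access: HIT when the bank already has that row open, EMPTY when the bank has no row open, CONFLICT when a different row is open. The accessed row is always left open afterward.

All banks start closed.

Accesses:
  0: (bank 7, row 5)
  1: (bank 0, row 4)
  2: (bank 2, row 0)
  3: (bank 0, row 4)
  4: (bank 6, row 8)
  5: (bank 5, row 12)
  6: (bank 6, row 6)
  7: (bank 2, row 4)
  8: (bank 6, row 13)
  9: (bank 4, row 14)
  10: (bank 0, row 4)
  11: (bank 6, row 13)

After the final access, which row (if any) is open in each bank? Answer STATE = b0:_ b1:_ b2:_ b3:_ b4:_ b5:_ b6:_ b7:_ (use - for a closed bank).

  [0] b7 r5: no row ⇒ E
  [1] b0 r4: no row ⇒ E
  [2] b2 r0: no row ⇒ E
  [3] b0 r4: had r4 ⇒ H
  [4] b6 r8: no row ⇒ E
  [5] b5 r12: no row ⇒ E
  [6] b6 r6: had r8 ⇒ C
  [7] b2 r4: had r0 ⇒ C
  [8] b6 r13: had r6 ⇒ C
  [9] b4 r14: no row ⇒ E
  [10] b0 r4: had r4 ⇒ H
  [11] b6 r13: had r13 ⇒ H

STATE = b0:4 b1:- b2:4 b3:- b4:14 b5:12 b6:13 b7:5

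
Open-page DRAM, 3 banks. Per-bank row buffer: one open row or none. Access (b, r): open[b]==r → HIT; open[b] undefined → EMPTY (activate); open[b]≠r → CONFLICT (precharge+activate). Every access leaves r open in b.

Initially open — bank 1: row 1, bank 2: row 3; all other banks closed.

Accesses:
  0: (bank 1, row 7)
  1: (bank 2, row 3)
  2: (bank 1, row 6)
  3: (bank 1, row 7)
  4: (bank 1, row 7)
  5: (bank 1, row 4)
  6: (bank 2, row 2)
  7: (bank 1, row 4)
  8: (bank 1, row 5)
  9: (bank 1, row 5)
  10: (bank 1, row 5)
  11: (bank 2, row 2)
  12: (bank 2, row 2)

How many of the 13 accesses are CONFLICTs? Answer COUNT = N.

#0 (1,7) C  (was 1)
#1 (2,3) H  (was 3)
#2 (1,6) C  (was 7)
#3 (1,7) C  (was 6)
#4 (1,7) H  (was 7)
#5 (1,4) C  (was 7)
#6 (2,2) C  (was 3)
#7 (1,4) H  (was 4)
#8 (1,5) C  (was 4)
#9 (1,5) H  (was 5)
#10 (1,5) H  (was 5)
#11 (2,2) H  (was 2)
#12 (2,2) H  (was 2)

COUNT = 6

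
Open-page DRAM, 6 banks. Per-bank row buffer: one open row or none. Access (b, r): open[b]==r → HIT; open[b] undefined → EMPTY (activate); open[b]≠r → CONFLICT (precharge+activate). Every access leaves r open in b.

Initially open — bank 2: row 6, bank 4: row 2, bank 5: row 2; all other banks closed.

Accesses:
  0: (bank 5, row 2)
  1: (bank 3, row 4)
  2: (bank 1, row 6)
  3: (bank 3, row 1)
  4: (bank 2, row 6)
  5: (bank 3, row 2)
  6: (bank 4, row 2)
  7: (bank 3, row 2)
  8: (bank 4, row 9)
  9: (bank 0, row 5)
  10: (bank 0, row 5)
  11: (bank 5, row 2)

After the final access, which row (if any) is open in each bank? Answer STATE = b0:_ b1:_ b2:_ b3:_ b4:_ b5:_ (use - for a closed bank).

STATE = b0:5 b1:6 b2:6 b3:2 b4:9 b5:2

0: bank 5 row 2 — prev 2 → HIT
1: bank 3 row 4 — prev None → EMPTY
2: bank 1 row 6 — prev None → EMPTY
3: bank 3 row 1 — prev 4 → CONFLICT
4: bank 2 row 6 — prev 6 → HIT
5: bank 3 row 2 — prev 1 → CONFLICT
6: bank 4 row 2 — prev 2 → HIT
7: bank 3 row 2 — prev 2 → HIT
8: bank 4 row 9 — prev 2 → CONFLICT
9: bank 0 row 5 — prev None → EMPTY
10: bank 0 row 5 — prev 5 → HIT
11: bank 5 row 2 — prev 2 → HIT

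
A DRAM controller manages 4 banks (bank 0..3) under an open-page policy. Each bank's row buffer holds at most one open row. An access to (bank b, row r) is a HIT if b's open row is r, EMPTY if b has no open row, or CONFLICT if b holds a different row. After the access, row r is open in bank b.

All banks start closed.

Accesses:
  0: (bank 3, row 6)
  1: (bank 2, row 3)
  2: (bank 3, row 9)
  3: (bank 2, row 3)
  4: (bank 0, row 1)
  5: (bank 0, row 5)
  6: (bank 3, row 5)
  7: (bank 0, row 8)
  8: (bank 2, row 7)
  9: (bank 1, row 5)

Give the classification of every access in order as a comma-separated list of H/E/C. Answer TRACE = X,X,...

  [0] b3 r6: no row ⇒ E
  [1] b2 r3: no row ⇒ E
  [2] b3 r9: had r6 ⇒ C
  [3] b2 r3: had r3 ⇒ H
  [4] b0 r1: no row ⇒ E
  [5] b0 r5: had r1 ⇒ C
  [6] b3 r5: had r9 ⇒ C
  [7] b0 r8: had r5 ⇒ C
  [8] b2 r7: had r3 ⇒ C
  [9] b1 r5: no row ⇒ E

TRACE = E,E,C,H,E,C,C,C,C,E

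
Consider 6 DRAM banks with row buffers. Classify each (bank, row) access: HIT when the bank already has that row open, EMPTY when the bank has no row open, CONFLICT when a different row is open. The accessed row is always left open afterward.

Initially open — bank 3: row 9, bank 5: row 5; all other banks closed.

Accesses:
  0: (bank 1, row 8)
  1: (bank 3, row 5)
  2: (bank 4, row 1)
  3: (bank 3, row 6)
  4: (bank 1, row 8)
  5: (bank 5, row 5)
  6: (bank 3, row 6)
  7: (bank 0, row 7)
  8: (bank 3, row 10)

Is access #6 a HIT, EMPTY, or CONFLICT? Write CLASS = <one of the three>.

0: bank 1 row 8 — prev None → EMPTY
1: bank 3 row 5 — prev 9 → CONFLICT
2: bank 4 row 1 — prev None → EMPTY
3: bank 3 row 6 — prev 5 → CONFLICT
4: bank 1 row 8 — prev 8 → HIT
5: bank 5 row 5 — prev 5 → HIT
6: bank 3 row 6 — prev 6 → HIT
7: bank 0 row 7 — prev None → EMPTY
8: bank 3 row 10 — prev 6 → CONFLICT

CLASS = HIT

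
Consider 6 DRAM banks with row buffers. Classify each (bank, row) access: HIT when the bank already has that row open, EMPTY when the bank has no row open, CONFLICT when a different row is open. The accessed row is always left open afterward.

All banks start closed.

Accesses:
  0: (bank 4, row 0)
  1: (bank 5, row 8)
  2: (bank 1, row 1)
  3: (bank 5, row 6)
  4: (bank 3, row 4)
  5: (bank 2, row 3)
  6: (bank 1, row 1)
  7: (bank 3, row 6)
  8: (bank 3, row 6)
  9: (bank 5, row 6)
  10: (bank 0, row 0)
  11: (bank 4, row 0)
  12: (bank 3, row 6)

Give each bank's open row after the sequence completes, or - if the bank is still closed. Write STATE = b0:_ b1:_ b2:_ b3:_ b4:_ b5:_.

  [0] b4 r0: no row ⇒ E
  [1] b5 r8: no row ⇒ E
  [2] b1 r1: no row ⇒ E
  [3] b5 r6: had r8 ⇒ C
  [4] b3 r4: no row ⇒ E
  [5] b2 r3: no row ⇒ E
  [6] b1 r1: had r1 ⇒ H
  [7] b3 r6: had r4 ⇒ C
  [8] b3 r6: had r6 ⇒ H
  [9] b5 r6: had r6 ⇒ H
  [10] b0 r0: no row ⇒ E
  [11] b4 r0: had r0 ⇒ H
  [12] b3 r6: had r6 ⇒ H

STATE = b0:0 b1:1 b2:3 b3:6 b4:0 b5:6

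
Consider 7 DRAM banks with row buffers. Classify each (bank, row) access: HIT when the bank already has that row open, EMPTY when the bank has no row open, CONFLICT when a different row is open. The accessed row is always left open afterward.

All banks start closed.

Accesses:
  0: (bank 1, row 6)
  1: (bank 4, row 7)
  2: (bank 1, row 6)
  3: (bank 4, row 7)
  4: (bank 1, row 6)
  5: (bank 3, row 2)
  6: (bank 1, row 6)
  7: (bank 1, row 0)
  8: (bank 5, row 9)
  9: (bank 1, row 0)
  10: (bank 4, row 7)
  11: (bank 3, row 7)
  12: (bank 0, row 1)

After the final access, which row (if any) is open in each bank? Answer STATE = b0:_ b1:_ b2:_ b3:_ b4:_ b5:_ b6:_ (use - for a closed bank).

step 0: bank1 None->6 [EMPTY]
step 1: bank4 None->7 [EMPTY]
step 2: bank1 6->6 [HIT]
step 3: bank4 7->7 [HIT]
step 4: bank1 6->6 [HIT]
step 5: bank3 None->2 [EMPTY]
step 6: bank1 6->6 [HIT]
step 7: bank1 6->0 [CONFLICT]
step 8: bank5 None->9 [EMPTY]
step 9: bank1 0->0 [HIT]
step 10: bank4 7->7 [HIT]
step 11: bank3 2->7 [CONFLICT]
step 12: bank0 None->1 [EMPTY]

STATE = b0:1 b1:0 b2:- b3:7 b4:7 b5:9 b6:-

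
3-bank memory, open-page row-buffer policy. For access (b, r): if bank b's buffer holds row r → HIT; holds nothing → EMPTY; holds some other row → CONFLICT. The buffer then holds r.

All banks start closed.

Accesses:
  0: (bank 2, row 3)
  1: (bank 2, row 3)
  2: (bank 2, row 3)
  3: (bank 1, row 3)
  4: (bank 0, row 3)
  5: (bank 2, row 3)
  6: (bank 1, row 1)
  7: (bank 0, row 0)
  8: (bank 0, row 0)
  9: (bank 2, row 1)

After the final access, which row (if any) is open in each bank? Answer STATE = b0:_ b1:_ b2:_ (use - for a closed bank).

STATE = b0:0 b1:1 b2:1

step 0: bank2 None->3 [EMPTY]
step 1: bank2 3->3 [HIT]
step 2: bank2 3->3 [HIT]
step 3: bank1 None->3 [EMPTY]
step 4: bank0 None->3 [EMPTY]
step 5: bank2 3->3 [HIT]
step 6: bank1 3->1 [CONFLICT]
step 7: bank0 3->0 [CONFLICT]
step 8: bank0 0->0 [HIT]
step 9: bank2 3->1 [CONFLICT]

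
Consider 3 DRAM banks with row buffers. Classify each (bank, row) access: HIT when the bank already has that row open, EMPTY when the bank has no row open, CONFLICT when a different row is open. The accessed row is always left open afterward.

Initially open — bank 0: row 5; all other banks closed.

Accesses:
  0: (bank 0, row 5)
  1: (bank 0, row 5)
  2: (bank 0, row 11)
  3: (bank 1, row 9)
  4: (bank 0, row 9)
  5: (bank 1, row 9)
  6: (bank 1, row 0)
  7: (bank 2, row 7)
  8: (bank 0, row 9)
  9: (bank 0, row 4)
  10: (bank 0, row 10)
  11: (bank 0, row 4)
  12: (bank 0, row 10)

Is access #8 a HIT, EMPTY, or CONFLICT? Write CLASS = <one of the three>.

step 0: bank0 5->5 [HIT]
step 1: bank0 5->5 [HIT]
step 2: bank0 5->11 [CONFLICT]
step 3: bank1 None->9 [EMPTY]
step 4: bank0 11->9 [CONFLICT]
step 5: bank1 9->9 [HIT]
step 6: bank1 9->0 [CONFLICT]
step 7: bank2 None->7 [EMPTY]
step 8: bank0 9->9 [HIT]
step 9: bank0 9->4 [CONFLICT]
step 10: bank0 4->10 [CONFLICT]
step 11: bank0 10->4 [CONFLICT]
step 12: bank0 4->10 [CONFLICT]

CLASS = HIT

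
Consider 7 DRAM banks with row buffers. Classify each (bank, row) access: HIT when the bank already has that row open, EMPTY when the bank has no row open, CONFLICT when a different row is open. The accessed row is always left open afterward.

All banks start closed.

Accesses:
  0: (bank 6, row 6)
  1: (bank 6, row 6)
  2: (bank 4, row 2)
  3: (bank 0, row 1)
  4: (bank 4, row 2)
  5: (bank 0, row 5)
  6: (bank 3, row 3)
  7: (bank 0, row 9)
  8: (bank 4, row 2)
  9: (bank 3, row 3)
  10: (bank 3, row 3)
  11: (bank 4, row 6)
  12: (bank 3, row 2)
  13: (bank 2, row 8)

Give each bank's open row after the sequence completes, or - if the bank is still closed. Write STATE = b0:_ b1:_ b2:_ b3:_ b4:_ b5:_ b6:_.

0: bank 6 row 6 — prev None → EMPTY
1: bank 6 row 6 — prev 6 → HIT
2: bank 4 row 2 — prev None → EMPTY
3: bank 0 row 1 — prev None → EMPTY
4: bank 4 row 2 — prev 2 → HIT
5: bank 0 row 5 — prev 1 → CONFLICT
6: bank 3 row 3 — prev None → EMPTY
7: bank 0 row 9 — prev 5 → CONFLICT
8: bank 4 row 2 — prev 2 → HIT
9: bank 3 row 3 — prev 3 → HIT
10: bank 3 row 3 — prev 3 → HIT
11: bank 4 row 6 — prev 2 → CONFLICT
12: bank 3 row 2 — prev 3 → CONFLICT
13: bank 2 row 8 — prev None → EMPTY

STATE = b0:9 b1:- b2:8 b3:2 b4:6 b5:- b6:6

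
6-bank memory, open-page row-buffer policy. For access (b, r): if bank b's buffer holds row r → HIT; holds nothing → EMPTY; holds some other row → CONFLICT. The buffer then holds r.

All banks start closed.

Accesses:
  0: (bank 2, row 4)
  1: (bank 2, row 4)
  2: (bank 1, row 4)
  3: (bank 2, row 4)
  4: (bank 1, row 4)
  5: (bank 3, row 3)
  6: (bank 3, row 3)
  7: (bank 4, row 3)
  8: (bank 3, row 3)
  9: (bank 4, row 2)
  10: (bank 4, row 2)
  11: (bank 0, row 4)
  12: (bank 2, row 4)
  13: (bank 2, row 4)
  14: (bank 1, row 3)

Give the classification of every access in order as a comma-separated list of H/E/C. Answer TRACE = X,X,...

#0 (2,4) E
#1 (2,4) H  (was 4)
#2 (1,4) E
#3 (2,4) H  (was 4)
#4 (1,4) H  (was 4)
#5 (3,3) E
#6 (3,3) H  (was 3)
#7 (4,3) E
#8 (3,3) H  (was 3)
#9 (4,2) C  (was 3)
#10 (4,2) H  (was 2)
#11 (0,4) E
#12 (2,4) H  (was 4)
#13 (2,4) H  (was 4)
#14 (1,3) C  (was 4)

TRACE = E,H,E,H,H,E,H,E,H,C,H,E,H,H,C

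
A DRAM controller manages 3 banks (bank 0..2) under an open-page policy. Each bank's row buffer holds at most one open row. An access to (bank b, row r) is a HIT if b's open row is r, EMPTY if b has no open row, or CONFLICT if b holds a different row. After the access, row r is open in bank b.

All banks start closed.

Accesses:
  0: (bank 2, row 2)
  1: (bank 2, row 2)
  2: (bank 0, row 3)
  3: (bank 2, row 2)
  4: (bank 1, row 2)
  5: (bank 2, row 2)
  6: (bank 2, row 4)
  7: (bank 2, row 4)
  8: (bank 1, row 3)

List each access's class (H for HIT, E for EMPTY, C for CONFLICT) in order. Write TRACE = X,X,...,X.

step 0: bank2 None->2 [EMPTY]
step 1: bank2 2->2 [HIT]
step 2: bank0 None->3 [EMPTY]
step 3: bank2 2->2 [HIT]
step 4: bank1 None->2 [EMPTY]
step 5: bank2 2->2 [HIT]
step 6: bank2 2->4 [CONFLICT]
step 7: bank2 4->4 [HIT]
step 8: bank1 2->3 [CONFLICT]

TRACE = E,H,E,H,E,H,C,H,C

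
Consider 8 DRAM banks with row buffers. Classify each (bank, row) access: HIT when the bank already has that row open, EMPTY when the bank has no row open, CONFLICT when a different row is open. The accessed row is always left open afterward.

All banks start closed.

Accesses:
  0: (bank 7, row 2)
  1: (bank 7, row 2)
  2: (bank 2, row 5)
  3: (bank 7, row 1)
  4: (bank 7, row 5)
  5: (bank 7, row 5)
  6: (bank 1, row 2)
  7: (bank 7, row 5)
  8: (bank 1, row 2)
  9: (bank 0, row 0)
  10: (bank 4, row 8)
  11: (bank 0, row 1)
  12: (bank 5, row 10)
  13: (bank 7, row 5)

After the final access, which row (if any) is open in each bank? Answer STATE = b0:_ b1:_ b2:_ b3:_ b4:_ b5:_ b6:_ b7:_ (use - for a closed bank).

STATE = b0:1 b1:2 b2:5 b3:- b4:8 b5:10 b6:- b7:5

step 0: bank7 None->2 [EMPTY]
step 1: bank7 2->2 [HIT]
step 2: bank2 None->5 [EMPTY]
step 3: bank7 2->1 [CONFLICT]
step 4: bank7 1->5 [CONFLICT]
step 5: bank7 5->5 [HIT]
step 6: bank1 None->2 [EMPTY]
step 7: bank7 5->5 [HIT]
step 8: bank1 2->2 [HIT]
step 9: bank0 None->0 [EMPTY]
step 10: bank4 None->8 [EMPTY]
step 11: bank0 0->1 [CONFLICT]
step 12: bank5 None->10 [EMPTY]
step 13: bank7 5->5 [HIT]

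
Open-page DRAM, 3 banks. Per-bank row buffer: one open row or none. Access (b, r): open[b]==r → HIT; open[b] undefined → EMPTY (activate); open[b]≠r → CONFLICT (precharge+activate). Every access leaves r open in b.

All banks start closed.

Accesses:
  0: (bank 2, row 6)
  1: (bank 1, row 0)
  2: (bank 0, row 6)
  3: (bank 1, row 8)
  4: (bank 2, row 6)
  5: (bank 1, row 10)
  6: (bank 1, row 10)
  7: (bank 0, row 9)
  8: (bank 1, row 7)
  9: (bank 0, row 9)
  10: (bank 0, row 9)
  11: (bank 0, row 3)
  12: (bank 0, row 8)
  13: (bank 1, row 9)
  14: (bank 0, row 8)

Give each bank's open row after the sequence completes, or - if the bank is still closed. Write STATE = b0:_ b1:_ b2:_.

STATE = b0:8 b1:9 b2:6

0: bank 2 row 6 — prev None → EMPTY
1: bank 1 row 0 — prev None → EMPTY
2: bank 0 row 6 — prev None → EMPTY
3: bank 1 row 8 — prev 0 → CONFLICT
4: bank 2 row 6 — prev 6 → HIT
5: bank 1 row 10 — prev 8 → CONFLICT
6: bank 1 row 10 — prev 10 → HIT
7: bank 0 row 9 — prev 6 → CONFLICT
8: bank 1 row 7 — prev 10 → CONFLICT
9: bank 0 row 9 — prev 9 → HIT
10: bank 0 row 9 — prev 9 → HIT
11: bank 0 row 3 — prev 9 → CONFLICT
12: bank 0 row 8 — prev 3 → CONFLICT
13: bank 1 row 9 — prev 7 → CONFLICT
14: bank 0 row 8 — prev 8 → HIT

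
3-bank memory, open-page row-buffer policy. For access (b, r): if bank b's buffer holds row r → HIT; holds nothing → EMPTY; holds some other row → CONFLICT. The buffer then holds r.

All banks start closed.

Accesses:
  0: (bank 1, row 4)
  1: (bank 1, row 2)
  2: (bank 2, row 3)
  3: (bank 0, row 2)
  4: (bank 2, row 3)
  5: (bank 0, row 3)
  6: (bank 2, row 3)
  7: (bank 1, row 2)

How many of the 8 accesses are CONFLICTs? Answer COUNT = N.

COUNT = 2

step 0: bank1 None->4 [EMPTY]
step 1: bank1 4->2 [CONFLICT]
step 2: bank2 None->3 [EMPTY]
step 3: bank0 None->2 [EMPTY]
step 4: bank2 3->3 [HIT]
step 5: bank0 2->3 [CONFLICT]
step 6: bank2 3->3 [HIT]
step 7: bank1 2->2 [HIT]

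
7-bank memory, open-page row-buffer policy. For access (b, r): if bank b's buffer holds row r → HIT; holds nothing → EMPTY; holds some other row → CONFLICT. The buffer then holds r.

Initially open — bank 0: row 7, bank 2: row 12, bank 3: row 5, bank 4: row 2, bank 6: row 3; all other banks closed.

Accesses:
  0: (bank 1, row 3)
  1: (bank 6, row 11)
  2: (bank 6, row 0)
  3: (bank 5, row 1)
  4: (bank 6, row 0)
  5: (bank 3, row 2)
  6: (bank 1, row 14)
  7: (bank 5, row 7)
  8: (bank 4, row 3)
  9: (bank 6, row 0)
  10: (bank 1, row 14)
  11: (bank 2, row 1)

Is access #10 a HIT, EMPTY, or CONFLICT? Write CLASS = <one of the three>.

CLASS = HIT

step 0: bank1 None->3 [EMPTY]
step 1: bank6 3->11 [CONFLICT]
step 2: bank6 11->0 [CONFLICT]
step 3: bank5 None->1 [EMPTY]
step 4: bank6 0->0 [HIT]
step 5: bank3 5->2 [CONFLICT]
step 6: bank1 3->14 [CONFLICT]
step 7: bank5 1->7 [CONFLICT]
step 8: bank4 2->3 [CONFLICT]
step 9: bank6 0->0 [HIT]
step 10: bank1 14->14 [HIT]
step 11: bank2 12->1 [CONFLICT]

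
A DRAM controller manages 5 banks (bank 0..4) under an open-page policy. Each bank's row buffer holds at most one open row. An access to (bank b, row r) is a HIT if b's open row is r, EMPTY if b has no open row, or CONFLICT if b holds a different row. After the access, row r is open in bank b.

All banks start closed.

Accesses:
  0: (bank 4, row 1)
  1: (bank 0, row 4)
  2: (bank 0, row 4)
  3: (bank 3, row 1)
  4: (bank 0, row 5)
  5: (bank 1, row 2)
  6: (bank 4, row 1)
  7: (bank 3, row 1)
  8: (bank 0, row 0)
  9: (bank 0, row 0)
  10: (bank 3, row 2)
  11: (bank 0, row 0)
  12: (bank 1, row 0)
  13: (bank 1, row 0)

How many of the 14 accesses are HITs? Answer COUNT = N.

COUNT = 6

0: bank 4 row 1 — prev None → EMPTY
1: bank 0 row 4 — prev None → EMPTY
2: bank 0 row 4 — prev 4 → HIT
3: bank 3 row 1 — prev None → EMPTY
4: bank 0 row 5 — prev 4 → CONFLICT
5: bank 1 row 2 — prev None → EMPTY
6: bank 4 row 1 — prev 1 → HIT
7: bank 3 row 1 — prev 1 → HIT
8: bank 0 row 0 — prev 5 → CONFLICT
9: bank 0 row 0 — prev 0 → HIT
10: bank 3 row 2 — prev 1 → CONFLICT
11: bank 0 row 0 — prev 0 → HIT
12: bank 1 row 0 — prev 2 → CONFLICT
13: bank 1 row 0 — prev 0 → HIT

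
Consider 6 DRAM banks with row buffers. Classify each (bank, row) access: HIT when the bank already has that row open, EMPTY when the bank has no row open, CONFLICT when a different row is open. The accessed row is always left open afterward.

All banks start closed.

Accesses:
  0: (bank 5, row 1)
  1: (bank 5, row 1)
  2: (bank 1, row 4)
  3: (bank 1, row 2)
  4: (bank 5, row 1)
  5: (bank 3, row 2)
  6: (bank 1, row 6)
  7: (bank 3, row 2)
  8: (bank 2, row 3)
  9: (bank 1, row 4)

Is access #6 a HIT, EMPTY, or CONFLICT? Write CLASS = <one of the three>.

step 0: bank5 None->1 [EMPTY]
step 1: bank5 1->1 [HIT]
step 2: bank1 None->4 [EMPTY]
step 3: bank1 4->2 [CONFLICT]
step 4: bank5 1->1 [HIT]
step 5: bank3 None->2 [EMPTY]
step 6: bank1 2->6 [CONFLICT]
step 7: bank3 2->2 [HIT]
step 8: bank2 None->3 [EMPTY]
step 9: bank1 6->4 [CONFLICT]

CLASS = CONFLICT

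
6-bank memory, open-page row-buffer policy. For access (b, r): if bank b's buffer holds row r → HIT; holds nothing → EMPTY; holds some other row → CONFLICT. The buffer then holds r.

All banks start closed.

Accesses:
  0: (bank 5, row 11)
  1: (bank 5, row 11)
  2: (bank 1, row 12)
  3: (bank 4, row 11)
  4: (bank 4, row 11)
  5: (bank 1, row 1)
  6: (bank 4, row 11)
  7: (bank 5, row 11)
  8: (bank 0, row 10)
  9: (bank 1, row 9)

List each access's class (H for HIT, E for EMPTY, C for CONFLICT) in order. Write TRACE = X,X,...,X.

TRACE = E,H,E,E,H,C,H,H,E,C

#0 (5,11) E
#1 (5,11) H  (was 11)
#2 (1,12) E
#3 (4,11) E
#4 (4,11) H  (was 11)
#5 (1,1) C  (was 12)
#6 (4,11) H  (was 11)
#7 (5,11) H  (was 11)
#8 (0,10) E
#9 (1,9) C  (was 1)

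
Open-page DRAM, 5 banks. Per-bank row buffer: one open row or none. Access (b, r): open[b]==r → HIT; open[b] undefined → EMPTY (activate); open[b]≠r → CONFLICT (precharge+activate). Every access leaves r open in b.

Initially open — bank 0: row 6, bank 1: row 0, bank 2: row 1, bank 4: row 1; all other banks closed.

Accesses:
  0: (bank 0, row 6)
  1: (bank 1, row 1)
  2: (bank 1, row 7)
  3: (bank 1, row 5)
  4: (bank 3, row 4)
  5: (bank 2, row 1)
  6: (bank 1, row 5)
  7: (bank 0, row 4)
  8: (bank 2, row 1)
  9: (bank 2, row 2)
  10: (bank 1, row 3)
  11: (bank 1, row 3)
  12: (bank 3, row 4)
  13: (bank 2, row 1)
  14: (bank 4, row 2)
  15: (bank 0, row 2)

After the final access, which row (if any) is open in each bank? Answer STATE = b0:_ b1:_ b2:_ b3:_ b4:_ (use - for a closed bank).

0: bank 0 row 6 — prev 6 → HIT
1: bank 1 row 1 — prev 0 → CONFLICT
2: bank 1 row 7 — prev 1 → CONFLICT
3: bank 1 row 5 — prev 7 → CONFLICT
4: bank 3 row 4 — prev None → EMPTY
5: bank 2 row 1 — prev 1 → HIT
6: bank 1 row 5 — prev 5 → HIT
7: bank 0 row 4 — prev 6 → CONFLICT
8: bank 2 row 1 — prev 1 → HIT
9: bank 2 row 2 — prev 1 → CONFLICT
10: bank 1 row 3 — prev 5 → CONFLICT
11: bank 1 row 3 — prev 3 → HIT
12: bank 3 row 4 — prev 4 → HIT
13: bank 2 row 1 — prev 2 → CONFLICT
14: bank 4 row 2 — prev 1 → CONFLICT
15: bank 0 row 2 — prev 4 → CONFLICT

STATE = b0:2 b1:3 b2:1 b3:4 b4:2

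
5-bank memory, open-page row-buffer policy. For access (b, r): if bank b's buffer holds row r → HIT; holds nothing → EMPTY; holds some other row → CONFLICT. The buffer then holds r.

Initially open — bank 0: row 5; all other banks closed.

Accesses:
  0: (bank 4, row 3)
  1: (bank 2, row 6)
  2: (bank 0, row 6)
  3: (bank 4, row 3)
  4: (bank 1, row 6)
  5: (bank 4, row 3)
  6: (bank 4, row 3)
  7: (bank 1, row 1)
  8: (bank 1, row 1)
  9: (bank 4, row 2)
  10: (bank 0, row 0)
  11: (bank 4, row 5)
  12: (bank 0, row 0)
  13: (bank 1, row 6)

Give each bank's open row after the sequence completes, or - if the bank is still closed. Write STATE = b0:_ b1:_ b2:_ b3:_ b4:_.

  [0] b4 r3: no row ⇒ E
  [1] b2 r6: no row ⇒ E
  [2] b0 r6: had r5 ⇒ C
  [3] b4 r3: had r3 ⇒ H
  [4] b1 r6: no row ⇒ E
  [5] b4 r3: had r3 ⇒ H
  [6] b4 r3: had r3 ⇒ H
  [7] b1 r1: had r6 ⇒ C
  [8] b1 r1: had r1 ⇒ H
  [9] b4 r2: had r3 ⇒ C
  [10] b0 r0: had r6 ⇒ C
  [11] b4 r5: had r2 ⇒ C
  [12] b0 r0: had r0 ⇒ H
  [13] b1 r6: had r1 ⇒ C

STATE = b0:0 b1:6 b2:6 b3:- b4:5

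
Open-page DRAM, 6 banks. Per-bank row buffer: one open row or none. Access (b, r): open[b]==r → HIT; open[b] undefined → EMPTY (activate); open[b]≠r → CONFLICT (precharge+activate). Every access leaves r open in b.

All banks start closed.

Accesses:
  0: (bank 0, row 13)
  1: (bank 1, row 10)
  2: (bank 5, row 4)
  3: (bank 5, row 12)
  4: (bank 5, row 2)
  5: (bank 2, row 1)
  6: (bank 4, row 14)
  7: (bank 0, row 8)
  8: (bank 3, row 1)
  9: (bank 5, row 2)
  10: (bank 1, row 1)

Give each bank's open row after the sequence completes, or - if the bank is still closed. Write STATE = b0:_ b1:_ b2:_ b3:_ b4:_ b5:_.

STATE = b0:8 b1:1 b2:1 b3:1 b4:14 b5:2

0: bank 0 row 13 — prev None → EMPTY
1: bank 1 row 10 — prev None → EMPTY
2: bank 5 row 4 — prev None → EMPTY
3: bank 5 row 12 — prev 4 → CONFLICT
4: bank 5 row 2 — prev 12 → CONFLICT
5: bank 2 row 1 — prev None → EMPTY
6: bank 4 row 14 — prev None → EMPTY
7: bank 0 row 8 — prev 13 → CONFLICT
8: bank 3 row 1 — prev None → EMPTY
9: bank 5 row 2 — prev 2 → HIT
10: bank 1 row 1 — prev 10 → CONFLICT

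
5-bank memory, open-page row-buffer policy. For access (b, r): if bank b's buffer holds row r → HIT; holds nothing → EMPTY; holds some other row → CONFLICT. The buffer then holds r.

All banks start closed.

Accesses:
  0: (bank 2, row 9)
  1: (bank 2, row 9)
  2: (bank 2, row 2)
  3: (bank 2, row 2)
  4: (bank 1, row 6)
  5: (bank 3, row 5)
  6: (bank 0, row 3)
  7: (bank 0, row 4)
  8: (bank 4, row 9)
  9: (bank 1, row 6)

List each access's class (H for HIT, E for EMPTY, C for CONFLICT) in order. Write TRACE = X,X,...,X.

TRACE = E,H,C,H,E,E,E,C,E,H

  [0] b2 r9: no row ⇒ E
  [1] b2 r9: had r9 ⇒ H
  [2] b2 r2: had r9 ⇒ C
  [3] b2 r2: had r2 ⇒ H
  [4] b1 r6: no row ⇒ E
  [5] b3 r5: no row ⇒ E
  [6] b0 r3: no row ⇒ E
  [7] b0 r4: had r3 ⇒ C
  [8] b4 r9: no row ⇒ E
  [9] b1 r6: had r6 ⇒ H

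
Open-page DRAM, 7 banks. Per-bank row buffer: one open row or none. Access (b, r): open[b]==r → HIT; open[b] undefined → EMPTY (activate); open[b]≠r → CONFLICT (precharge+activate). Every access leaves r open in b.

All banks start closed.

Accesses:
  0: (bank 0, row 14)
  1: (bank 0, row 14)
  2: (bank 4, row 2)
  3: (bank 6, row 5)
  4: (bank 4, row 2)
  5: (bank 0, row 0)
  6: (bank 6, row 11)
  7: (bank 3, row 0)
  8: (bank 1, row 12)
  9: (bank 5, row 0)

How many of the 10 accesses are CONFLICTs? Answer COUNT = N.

COUNT = 2

  [0] b0 r14: no row ⇒ E
  [1] b0 r14: had r14 ⇒ H
  [2] b4 r2: no row ⇒ E
  [3] b6 r5: no row ⇒ E
  [4] b4 r2: had r2 ⇒ H
  [5] b0 r0: had r14 ⇒ C
  [6] b6 r11: had r5 ⇒ C
  [7] b3 r0: no row ⇒ E
  [8] b1 r12: no row ⇒ E
  [9] b5 r0: no row ⇒ E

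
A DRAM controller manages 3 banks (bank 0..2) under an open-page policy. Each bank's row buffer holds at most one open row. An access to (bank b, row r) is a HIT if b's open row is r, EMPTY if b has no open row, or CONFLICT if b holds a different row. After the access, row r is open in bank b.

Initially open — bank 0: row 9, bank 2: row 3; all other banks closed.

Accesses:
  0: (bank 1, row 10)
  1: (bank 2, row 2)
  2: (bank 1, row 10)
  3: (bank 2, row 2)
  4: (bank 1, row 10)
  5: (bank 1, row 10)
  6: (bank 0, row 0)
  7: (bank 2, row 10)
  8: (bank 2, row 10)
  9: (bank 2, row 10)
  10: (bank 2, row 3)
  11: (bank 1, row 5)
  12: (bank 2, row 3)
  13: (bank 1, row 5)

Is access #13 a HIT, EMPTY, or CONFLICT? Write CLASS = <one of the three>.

CLASS = HIT

0: bank 1 row 10 — prev None → EMPTY
1: bank 2 row 2 — prev 3 → CONFLICT
2: bank 1 row 10 — prev 10 → HIT
3: bank 2 row 2 — prev 2 → HIT
4: bank 1 row 10 — prev 10 → HIT
5: bank 1 row 10 — prev 10 → HIT
6: bank 0 row 0 — prev 9 → CONFLICT
7: bank 2 row 10 — prev 2 → CONFLICT
8: bank 2 row 10 — prev 10 → HIT
9: bank 2 row 10 — prev 10 → HIT
10: bank 2 row 3 — prev 10 → CONFLICT
11: bank 1 row 5 — prev 10 → CONFLICT
12: bank 2 row 3 — prev 3 → HIT
13: bank 1 row 5 — prev 5 → HIT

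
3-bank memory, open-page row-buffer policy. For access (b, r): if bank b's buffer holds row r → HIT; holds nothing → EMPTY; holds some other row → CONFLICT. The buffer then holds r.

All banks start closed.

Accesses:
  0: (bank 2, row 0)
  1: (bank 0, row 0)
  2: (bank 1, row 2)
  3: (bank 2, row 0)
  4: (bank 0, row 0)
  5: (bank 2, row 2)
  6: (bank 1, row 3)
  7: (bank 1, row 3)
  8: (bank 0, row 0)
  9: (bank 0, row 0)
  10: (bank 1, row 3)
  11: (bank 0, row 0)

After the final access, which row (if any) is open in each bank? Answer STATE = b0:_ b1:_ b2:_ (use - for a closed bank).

step 0: bank2 None->0 [EMPTY]
step 1: bank0 None->0 [EMPTY]
step 2: bank1 None->2 [EMPTY]
step 3: bank2 0->0 [HIT]
step 4: bank0 0->0 [HIT]
step 5: bank2 0->2 [CONFLICT]
step 6: bank1 2->3 [CONFLICT]
step 7: bank1 3->3 [HIT]
step 8: bank0 0->0 [HIT]
step 9: bank0 0->0 [HIT]
step 10: bank1 3->3 [HIT]
step 11: bank0 0->0 [HIT]

STATE = b0:0 b1:3 b2:2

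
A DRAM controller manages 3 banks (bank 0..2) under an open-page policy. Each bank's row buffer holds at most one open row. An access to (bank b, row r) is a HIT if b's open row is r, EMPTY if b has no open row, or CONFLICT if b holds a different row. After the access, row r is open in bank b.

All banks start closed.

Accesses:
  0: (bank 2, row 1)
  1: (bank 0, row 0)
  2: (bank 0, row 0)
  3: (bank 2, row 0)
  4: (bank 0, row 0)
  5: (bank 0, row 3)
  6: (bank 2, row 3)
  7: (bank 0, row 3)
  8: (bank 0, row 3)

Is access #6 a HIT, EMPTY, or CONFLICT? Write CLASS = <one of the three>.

  [0] b2 r1: no row ⇒ E
  [1] b0 r0: no row ⇒ E
  [2] b0 r0: had r0 ⇒ H
  [3] b2 r0: had r1 ⇒ C
  [4] b0 r0: had r0 ⇒ H
  [5] b0 r3: had r0 ⇒ C
  [6] b2 r3: had r0 ⇒ C
  [7] b0 r3: had r3 ⇒ H
  [8] b0 r3: had r3 ⇒ H

CLASS = CONFLICT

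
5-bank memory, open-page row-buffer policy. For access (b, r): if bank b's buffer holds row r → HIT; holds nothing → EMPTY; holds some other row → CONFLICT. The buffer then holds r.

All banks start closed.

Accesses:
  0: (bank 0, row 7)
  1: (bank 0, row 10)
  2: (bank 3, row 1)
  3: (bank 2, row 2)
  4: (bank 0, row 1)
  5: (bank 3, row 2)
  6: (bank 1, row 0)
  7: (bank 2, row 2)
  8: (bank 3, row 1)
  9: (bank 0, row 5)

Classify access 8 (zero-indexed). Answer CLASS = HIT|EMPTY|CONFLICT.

  [0] b0 r7: no row ⇒ E
  [1] b0 r10: had r7 ⇒ C
  [2] b3 r1: no row ⇒ E
  [3] b2 r2: no row ⇒ E
  [4] b0 r1: had r10 ⇒ C
  [5] b3 r2: had r1 ⇒ C
  [6] b1 r0: no row ⇒ E
  [7] b2 r2: had r2 ⇒ H
  [8] b3 r1: had r2 ⇒ C
  [9] b0 r5: had r1 ⇒ C

CLASS = CONFLICT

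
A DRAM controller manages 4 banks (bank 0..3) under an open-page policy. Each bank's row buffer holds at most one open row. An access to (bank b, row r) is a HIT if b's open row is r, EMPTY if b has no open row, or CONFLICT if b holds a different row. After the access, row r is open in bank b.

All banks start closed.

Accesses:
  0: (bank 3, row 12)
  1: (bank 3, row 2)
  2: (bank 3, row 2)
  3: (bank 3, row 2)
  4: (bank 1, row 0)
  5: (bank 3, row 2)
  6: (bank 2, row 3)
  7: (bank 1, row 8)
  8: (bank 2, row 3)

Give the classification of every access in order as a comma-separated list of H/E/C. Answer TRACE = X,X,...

  [0] b3 r12: no row ⇒ E
  [1] b3 r2: had r12 ⇒ C
  [2] b3 r2: had r2 ⇒ H
  [3] b3 r2: had r2 ⇒ H
  [4] b1 r0: no row ⇒ E
  [5] b3 r2: had r2 ⇒ H
  [6] b2 r3: no row ⇒ E
  [7] b1 r8: had r0 ⇒ C
  [8] b2 r3: had r3 ⇒ H

TRACE = E,C,H,H,E,H,E,C,H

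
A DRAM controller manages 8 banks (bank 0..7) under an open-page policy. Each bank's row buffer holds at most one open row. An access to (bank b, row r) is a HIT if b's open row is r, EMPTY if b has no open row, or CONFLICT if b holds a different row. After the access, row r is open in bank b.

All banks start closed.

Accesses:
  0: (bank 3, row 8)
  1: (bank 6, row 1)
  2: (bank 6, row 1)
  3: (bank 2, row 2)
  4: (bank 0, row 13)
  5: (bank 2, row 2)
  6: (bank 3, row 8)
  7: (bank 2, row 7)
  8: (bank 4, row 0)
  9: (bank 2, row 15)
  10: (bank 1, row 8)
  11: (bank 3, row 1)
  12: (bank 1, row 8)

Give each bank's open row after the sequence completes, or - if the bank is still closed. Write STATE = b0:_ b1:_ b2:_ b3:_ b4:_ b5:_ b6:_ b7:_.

STATE = b0:13 b1:8 b2:15 b3:1 b4:0 b5:- b6:1 b7:-

0: bank 3 row 8 — prev None → EMPTY
1: bank 6 row 1 — prev None → EMPTY
2: bank 6 row 1 — prev 1 → HIT
3: bank 2 row 2 — prev None → EMPTY
4: bank 0 row 13 — prev None → EMPTY
5: bank 2 row 2 — prev 2 → HIT
6: bank 3 row 8 — prev 8 → HIT
7: bank 2 row 7 — prev 2 → CONFLICT
8: bank 4 row 0 — prev None → EMPTY
9: bank 2 row 15 — prev 7 → CONFLICT
10: bank 1 row 8 — prev None → EMPTY
11: bank 3 row 1 — prev 8 → CONFLICT
12: bank 1 row 8 — prev 8 → HIT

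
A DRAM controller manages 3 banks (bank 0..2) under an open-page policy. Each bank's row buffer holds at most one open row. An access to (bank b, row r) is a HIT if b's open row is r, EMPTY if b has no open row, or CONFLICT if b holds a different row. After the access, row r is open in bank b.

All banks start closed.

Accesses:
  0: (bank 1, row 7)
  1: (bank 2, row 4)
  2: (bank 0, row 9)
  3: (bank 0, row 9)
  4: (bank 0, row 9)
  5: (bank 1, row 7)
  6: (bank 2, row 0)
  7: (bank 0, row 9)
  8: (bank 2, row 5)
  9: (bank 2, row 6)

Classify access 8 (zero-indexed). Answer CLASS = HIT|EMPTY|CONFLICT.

step 0: bank1 None->7 [EMPTY]
step 1: bank2 None->4 [EMPTY]
step 2: bank0 None->9 [EMPTY]
step 3: bank0 9->9 [HIT]
step 4: bank0 9->9 [HIT]
step 5: bank1 7->7 [HIT]
step 6: bank2 4->0 [CONFLICT]
step 7: bank0 9->9 [HIT]
step 8: bank2 0->5 [CONFLICT]
step 9: bank2 5->6 [CONFLICT]

CLASS = CONFLICT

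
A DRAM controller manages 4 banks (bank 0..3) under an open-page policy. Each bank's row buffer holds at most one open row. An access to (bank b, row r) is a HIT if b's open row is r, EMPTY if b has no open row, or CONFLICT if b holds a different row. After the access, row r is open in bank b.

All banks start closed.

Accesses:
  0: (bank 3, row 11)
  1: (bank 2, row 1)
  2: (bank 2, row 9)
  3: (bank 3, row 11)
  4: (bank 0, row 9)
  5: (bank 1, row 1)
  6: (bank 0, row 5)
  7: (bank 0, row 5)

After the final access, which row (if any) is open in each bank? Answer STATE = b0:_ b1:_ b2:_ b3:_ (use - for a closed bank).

STATE = b0:5 b1:1 b2:9 b3:11

step 0: bank3 None->11 [EMPTY]
step 1: bank2 None->1 [EMPTY]
step 2: bank2 1->9 [CONFLICT]
step 3: bank3 11->11 [HIT]
step 4: bank0 None->9 [EMPTY]
step 5: bank1 None->1 [EMPTY]
step 6: bank0 9->5 [CONFLICT]
step 7: bank0 5->5 [HIT]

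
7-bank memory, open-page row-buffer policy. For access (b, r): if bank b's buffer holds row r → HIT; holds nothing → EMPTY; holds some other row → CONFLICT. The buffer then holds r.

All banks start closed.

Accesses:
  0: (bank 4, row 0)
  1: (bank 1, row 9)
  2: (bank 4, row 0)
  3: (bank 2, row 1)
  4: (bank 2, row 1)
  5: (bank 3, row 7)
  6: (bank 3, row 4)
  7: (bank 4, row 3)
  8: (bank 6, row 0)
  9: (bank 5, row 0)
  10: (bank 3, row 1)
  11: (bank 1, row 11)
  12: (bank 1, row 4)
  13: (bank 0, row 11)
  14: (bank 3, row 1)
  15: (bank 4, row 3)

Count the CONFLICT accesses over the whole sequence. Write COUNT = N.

COUNT = 5

#0 (4,0) E
#1 (1,9) E
#2 (4,0) H  (was 0)
#3 (2,1) E
#4 (2,1) H  (was 1)
#5 (3,7) E
#6 (3,4) C  (was 7)
#7 (4,3) C  (was 0)
#8 (6,0) E
#9 (5,0) E
#10 (3,1) C  (was 4)
#11 (1,11) C  (was 9)
#12 (1,4) C  (was 11)
#13 (0,11) E
#14 (3,1) H  (was 1)
#15 (4,3) H  (was 3)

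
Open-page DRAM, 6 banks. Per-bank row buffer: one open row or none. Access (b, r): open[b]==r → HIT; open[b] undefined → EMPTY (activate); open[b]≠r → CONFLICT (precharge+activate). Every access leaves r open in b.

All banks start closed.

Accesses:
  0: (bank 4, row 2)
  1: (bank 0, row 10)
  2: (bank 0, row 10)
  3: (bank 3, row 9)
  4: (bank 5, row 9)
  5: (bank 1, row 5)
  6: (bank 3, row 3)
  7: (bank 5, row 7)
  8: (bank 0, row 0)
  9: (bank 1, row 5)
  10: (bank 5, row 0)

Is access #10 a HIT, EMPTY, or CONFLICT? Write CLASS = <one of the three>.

0: bank 4 row 2 — prev None → EMPTY
1: bank 0 row 10 — prev None → EMPTY
2: bank 0 row 10 — prev 10 → HIT
3: bank 3 row 9 — prev None → EMPTY
4: bank 5 row 9 — prev None → EMPTY
5: bank 1 row 5 — prev None → EMPTY
6: bank 3 row 3 — prev 9 → CONFLICT
7: bank 5 row 7 — prev 9 → CONFLICT
8: bank 0 row 0 — prev 10 → CONFLICT
9: bank 1 row 5 — prev 5 → HIT
10: bank 5 row 0 — prev 7 → CONFLICT

CLASS = CONFLICT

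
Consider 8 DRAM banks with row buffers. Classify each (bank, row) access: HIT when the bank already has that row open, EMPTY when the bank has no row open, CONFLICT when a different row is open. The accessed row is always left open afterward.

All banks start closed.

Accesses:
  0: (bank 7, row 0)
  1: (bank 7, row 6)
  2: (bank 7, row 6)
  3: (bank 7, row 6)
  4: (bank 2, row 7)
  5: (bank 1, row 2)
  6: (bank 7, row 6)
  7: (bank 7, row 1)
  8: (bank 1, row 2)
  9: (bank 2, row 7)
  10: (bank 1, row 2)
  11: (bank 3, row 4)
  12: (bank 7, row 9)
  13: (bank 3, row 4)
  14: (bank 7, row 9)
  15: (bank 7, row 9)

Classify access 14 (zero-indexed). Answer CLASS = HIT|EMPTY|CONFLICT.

CLASS = HIT

  [0] b7 r0: no row ⇒ E
  [1] b7 r6: had r0 ⇒ C
  [2] b7 r6: had r6 ⇒ H
  [3] b7 r6: had r6 ⇒ H
  [4] b2 r7: no row ⇒ E
  [5] b1 r2: no row ⇒ E
  [6] b7 r6: had r6 ⇒ H
  [7] b7 r1: had r6 ⇒ C
  [8] b1 r2: had r2 ⇒ H
  [9] b2 r7: had r7 ⇒ H
  [10] b1 r2: had r2 ⇒ H
  [11] b3 r4: no row ⇒ E
  [12] b7 r9: had r1 ⇒ C
  [13] b3 r4: had r4 ⇒ H
  [14] b7 r9: had r9 ⇒ H
  [15] b7 r9: had r9 ⇒ H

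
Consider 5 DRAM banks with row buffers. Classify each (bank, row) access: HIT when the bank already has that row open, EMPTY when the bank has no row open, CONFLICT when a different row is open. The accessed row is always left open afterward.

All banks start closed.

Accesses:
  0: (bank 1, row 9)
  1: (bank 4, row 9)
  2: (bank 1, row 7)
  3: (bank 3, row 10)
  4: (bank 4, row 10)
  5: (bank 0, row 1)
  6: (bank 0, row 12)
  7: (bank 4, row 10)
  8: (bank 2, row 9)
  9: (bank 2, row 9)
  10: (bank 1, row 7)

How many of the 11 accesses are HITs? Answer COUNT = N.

COUNT = 3

  [0] b1 r9: no row ⇒ E
  [1] b4 r9: no row ⇒ E
  [2] b1 r7: had r9 ⇒ C
  [3] b3 r10: no row ⇒ E
  [4] b4 r10: had r9 ⇒ C
  [5] b0 r1: no row ⇒ E
  [6] b0 r12: had r1 ⇒ C
  [7] b4 r10: had r10 ⇒ H
  [8] b2 r9: no row ⇒ E
  [9] b2 r9: had r9 ⇒ H
  [10] b1 r7: had r7 ⇒ H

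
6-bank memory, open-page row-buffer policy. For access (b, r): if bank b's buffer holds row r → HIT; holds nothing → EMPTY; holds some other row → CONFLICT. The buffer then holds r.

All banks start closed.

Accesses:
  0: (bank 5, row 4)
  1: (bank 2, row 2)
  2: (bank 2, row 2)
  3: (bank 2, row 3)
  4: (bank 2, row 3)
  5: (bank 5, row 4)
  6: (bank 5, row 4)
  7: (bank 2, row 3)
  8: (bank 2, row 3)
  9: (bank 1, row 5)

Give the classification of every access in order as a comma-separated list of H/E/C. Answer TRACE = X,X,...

0: bank 5 row 4 — prev None → EMPTY
1: bank 2 row 2 — prev None → EMPTY
2: bank 2 row 2 — prev 2 → HIT
3: bank 2 row 3 — prev 2 → CONFLICT
4: bank 2 row 3 — prev 3 → HIT
5: bank 5 row 4 — prev 4 → HIT
6: bank 5 row 4 — prev 4 → HIT
7: bank 2 row 3 — prev 3 → HIT
8: bank 2 row 3 — prev 3 → HIT
9: bank 1 row 5 — prev None → EMPTY

TRACE = E,E,H,C,H,H,H,H,H,E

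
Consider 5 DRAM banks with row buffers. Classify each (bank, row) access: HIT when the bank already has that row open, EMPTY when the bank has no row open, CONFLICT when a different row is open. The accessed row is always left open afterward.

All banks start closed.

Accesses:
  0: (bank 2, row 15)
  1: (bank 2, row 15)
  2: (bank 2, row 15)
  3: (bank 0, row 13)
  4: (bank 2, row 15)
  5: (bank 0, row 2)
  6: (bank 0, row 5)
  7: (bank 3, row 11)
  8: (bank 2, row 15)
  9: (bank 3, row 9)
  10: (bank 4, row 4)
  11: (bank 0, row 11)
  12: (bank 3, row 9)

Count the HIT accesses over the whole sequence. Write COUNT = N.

#0 (2,15) E
#1 (2,15) H  (was 15)
#2 (2,15) H  (was 15)
#3 (0,13) E
#4 (2,15) H  (was 15)
#5 (0,2) C  (was 13)
#6 (0,5) C  (was 2)
#7 (3,11) E
#8 (2,15) H  (was 15)
#9 (3,9) C  (was 11)
#10 (4,4) E
#11 (0,11) C  (was 5)
#12 (3,9) H  (was 9)

COUNT = 5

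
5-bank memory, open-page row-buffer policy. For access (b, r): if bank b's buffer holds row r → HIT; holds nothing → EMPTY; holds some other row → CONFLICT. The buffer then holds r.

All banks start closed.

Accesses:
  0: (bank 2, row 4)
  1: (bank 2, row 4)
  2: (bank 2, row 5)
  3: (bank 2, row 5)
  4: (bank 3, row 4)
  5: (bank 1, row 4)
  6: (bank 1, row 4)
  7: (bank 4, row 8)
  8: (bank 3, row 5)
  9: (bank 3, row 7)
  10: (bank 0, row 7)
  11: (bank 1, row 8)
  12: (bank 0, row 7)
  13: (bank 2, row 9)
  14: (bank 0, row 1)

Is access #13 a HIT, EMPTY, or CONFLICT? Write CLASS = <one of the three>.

#0 (2,4) E
#1 (2,4) H  (was 4)
#2 (2,5) C  (was 4)
#3 (2,5) H  (was 5)
#4 (3,4) E
#5 (1,4) E
#6 (1,4) H  (was 4)
#7 (4,8) E
#8 (3,5) C  (was 4)
#9 (3,7) C  (was 5)
#10 (0,7) E
#11 (1,8) C  (was 4)
#12 (0,7) H  (was 7)
#13 (2,9) C  (was 5)
#14 (0,1) C  (was 7)

CLASS = CONFLICT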